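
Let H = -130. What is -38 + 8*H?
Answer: -1078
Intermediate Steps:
-38 + 8*H = -38 + 8*(-130) = -38 - 1040 = -1078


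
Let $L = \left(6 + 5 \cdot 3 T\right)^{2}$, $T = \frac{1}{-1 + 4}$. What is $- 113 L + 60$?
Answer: $-13613$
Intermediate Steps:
$T = \frac{1}{3} \approx 0.33333$
$L = 121$ ($L = \left(6 + 5 \cdot 3 \cdot \frac{1}{3}\right)^{2} = \left(6 + 15 \cdot \frac{1}{3}\right)^{2} = \left(6 + 5\right)^{2} = 11^{2} = 121$)
$- 113 L + 60 = \left(-113\right) 121 + 60 = -13673 + 60 = -13613$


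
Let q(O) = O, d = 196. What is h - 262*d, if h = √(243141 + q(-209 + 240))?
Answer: -51352 + 2*√60793 ≈ -50859.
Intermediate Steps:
h = 2*√60793 (h = √(243141 + (-209 + 240)) = √(243141 + 31) = √243172 = 2*√60793 ≈ 493.12)
h - 262*d = 2*√60793 - 262*196 = 2*√60793 - 1*51352 = 2*√60793 - 51352 = -51352 + 2*√60793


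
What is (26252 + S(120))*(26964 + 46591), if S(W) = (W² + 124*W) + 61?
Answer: 4089143115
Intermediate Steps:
S(W) = 61 + W² + 124*W
(26252 + S(120))*(26964 + 46591) = (26252 + (61 + 120² + 124*120))*(26964 + 46591) = (26252 + (61 + 14400 + 14880))*73555 = (26252 + 29341)*73555 = 55593*73555 = 4089143115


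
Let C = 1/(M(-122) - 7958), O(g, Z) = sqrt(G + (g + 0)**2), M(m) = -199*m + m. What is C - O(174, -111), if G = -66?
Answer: 1/16198 - sqrt(30210) ≈ -173.81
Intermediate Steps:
M(m) = -198*m
O(g, Z) = sqrt(-66 + g**2) (O(g, Z) = sqrt(-66 + (g + 0)**2) = sqrt(-66 + g**2))
C = 1/16198 (C = 1/(-198*(-122) - 7958) = 1/(24156 - 7958) = 1/16198 ≈ 6.1736e-5)
C - O(174, -111) = 1/16198 - sqrt(-66 + 174**2) = 1/16198 - sqrt(-66 + 30276) = 1/16198 - sqrt(30210)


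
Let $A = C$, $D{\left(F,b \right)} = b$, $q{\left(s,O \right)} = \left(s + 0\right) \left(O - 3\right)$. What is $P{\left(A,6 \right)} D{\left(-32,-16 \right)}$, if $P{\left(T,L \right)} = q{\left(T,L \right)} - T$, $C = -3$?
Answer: $96$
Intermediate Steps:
$q{\left(s,O \right)} = s \left(-3 + O\right)$
$A = -3$
$P{\left(T,L \right)} = - T + T \left(-3 + L\right)$ ($P{\left(T,L \right)} = T \left(-3 + L\right) - T = - T + T \left(-3 + L\right)$)
$P{\left(A,6 \right)} D{\left(-32,-16 \right)} = - 3 \left(-4 + 6\right) \left(-16\right) = \left(-3\right) 2 \left(-16\right) = \left(-6\right) \left(-16\right) = 96$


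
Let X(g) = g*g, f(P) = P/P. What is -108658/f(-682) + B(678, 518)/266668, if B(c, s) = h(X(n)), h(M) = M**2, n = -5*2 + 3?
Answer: -28975609143/266668 ≈ -1.0866e+5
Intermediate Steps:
f(P) = 1
n = -7 (n = -10 + 3 = -7)
X(g) = g**2
B(c, s) = 2401 (B(c, s) = ((-7)**2)**2 = 49**2 = 2401)
-108658/f(-682) + B(678, 518)/266668 = -108658/1 + 2401/266668 = -108658*1 + 2401*(1/266668) = -108658 + 2401/266668 = -28975609143/266668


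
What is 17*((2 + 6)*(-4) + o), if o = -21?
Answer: -901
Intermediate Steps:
17*((2 + 6)*(-4) + o) = 17*((2 + 6)*(-4) - 21) = 17*(8*(-4) - 21) = 17*(-32 - 21) = 17*(-53) = -901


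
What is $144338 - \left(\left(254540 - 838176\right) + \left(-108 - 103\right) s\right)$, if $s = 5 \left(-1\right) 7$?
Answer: $720589$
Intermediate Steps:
$s = -35$ ($s = \left(-5\right) 7 = -35$)
$144338 - \left(\left(254540 - 838176\right) + \left(-108 - 103\right) s\right) = 144338 - \left(\left(254540 - 838176\right) + \left(-108 - 103\right) \left(-35\right)\right) = 144338 - \left(-583636 - -7385\right) = 144338 - \left(-583636 + 7385\right) = 144338 - -576251 = 144338 + 576251 = 720589$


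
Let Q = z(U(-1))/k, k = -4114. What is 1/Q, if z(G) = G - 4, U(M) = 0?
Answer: 2057/2 ≈ 1028.5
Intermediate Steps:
z(G) = -4 + G
Q = 2/2057 (Q = (-4 + 0)/(-4114) = -4*(-1/4114) = 2/2057 ≈ 0.00097229)
1/Q = 1/(2/2057) = 2057/2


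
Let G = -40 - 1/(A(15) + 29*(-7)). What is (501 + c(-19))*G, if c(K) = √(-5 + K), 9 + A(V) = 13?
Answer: -3987459/199 - 15918*I*√6/199 ≈ -20037.0 - 195.93*I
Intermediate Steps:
A(V) = 4 (A(V) = -9 + 13 = 4)
G = -7959/199 (G = -40 - 1/(4 + 29*(-7)) = -40 - 1/(4 - 203) = -40 - 1/(-199) = -40 - 1*(-1/199) = -40 + 1/199 = -7959/199 ≈ -39.995)
(501 + c(-19))*G = (501 + √(-5 - 19))*(-7959/199) = (501 + √(-24))*(-7959/199) = (501 + 2*I*√6)*(-7959/199) = -3987459/199 - 15918*I*√6/199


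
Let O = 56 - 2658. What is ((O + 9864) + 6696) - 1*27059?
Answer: -13101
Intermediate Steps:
O = -2602
((O + 9864) + 6696) - 1*27059 = ((-2602 + 9864) + 6696) - 1*27059 = (7262 + 6696) - 27059 = 13958 - 27059 = -13101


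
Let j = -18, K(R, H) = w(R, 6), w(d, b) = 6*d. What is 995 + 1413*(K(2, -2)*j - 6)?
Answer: -312691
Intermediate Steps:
K(R, H) = 6*R
995 + 1413*(K(2, -2)*j - 6) = 995 + 1413*((6*2)*(-18) - 6) = 995 + 1413*(12*(-18) - 6) = 995 + 1413*(-216 - 6) = 995 + 1413*(-222) = 995 - 313686 = -312691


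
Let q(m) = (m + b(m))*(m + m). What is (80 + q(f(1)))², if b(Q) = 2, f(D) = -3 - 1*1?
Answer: 9216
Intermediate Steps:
f(D) = -4 (f(D) = -3 - 1 = -4)
q(m) = 2*m*(2 + m) (q(m) = (m + 2)*(m + m) = (2 + m)*(2*m) = 2*m*(2 + m))
(80 + q(f(1)))² = (80 + 2*(-4)*(2 - 4))² = (80 + 2*(-4)*(-2))² = (80 + 16)² = 96² = 9216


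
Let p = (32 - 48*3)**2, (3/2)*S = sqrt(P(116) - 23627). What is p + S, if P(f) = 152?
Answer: 12544 + 10*I*sqrt(939)/3 ≈ 12544.0 + 102.14*I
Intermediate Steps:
S = 10*I*sqrt(939)/3 (S = 2*sqrt(152 - 23627)/3 = 2*sqrt(-23475)/3 = 2*(5*I*sqrt(939))/3 = 10*I*sqrt(939)/3 ≈ 102.14*I)
p = 12544 (p = (32 - 144)**2 = (-112)**2 = 12544)
p + S = 12544 + 10*I*sqrt(939)/3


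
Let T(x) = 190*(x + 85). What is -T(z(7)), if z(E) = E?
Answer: -17480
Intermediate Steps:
T(x) = 16150 + 190*x (T(x) = 190*(85 + x) = 16150 + 190*x)
-T(z(7)) = -(16150 + 190*7) = -(16150 + 1330) = -1*17480 = -17480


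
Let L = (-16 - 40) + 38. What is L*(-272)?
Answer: 4896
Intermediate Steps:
L = -18 (L = -56 + 38 = -18)
L*(-272) = -18*(-272) = 4896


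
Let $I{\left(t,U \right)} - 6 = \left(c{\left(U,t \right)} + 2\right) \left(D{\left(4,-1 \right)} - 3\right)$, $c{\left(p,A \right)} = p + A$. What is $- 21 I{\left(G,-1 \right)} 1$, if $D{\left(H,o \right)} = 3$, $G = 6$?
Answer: $-126$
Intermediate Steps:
$c{\left(p,A \right)} = A + p$
$I{\left(t,U \right)} = 6$ ($I{\left(t,U \right)} = 6 + \left(\left(t + U\right) + 2\right) \left(3 - 3\right) = 6 + \left(\left(U + t\right) + 2\right) 0 = 6 + \left(2 + U + t\right) 0 = 6 + 0 = 6$)
$- 21 I{\left(G,-1 \right)} 1 = \left(-21\right) 6 \cdot 1 = \left(-126\right) 1 = -126$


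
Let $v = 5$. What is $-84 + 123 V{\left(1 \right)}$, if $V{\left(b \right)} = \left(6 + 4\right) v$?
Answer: $6066$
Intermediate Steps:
$V{\left(b \right)} = 50$ ($V{\left(b \right)} = \left(6 + 4\right) 5 = 10 \cdot 5 = 50$)
$-84 + 123 V{\left(1 \right)} = -84 + 123 \cdot 50 = -84 + 6150 = 6066$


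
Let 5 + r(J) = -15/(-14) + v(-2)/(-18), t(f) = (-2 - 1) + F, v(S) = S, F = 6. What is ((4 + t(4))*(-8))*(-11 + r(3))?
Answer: 7468/9 ≈ 829.78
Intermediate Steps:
t(f) = 3 (t(f) = (-2 - 1) + 6 = -3 + 6 = 3)
r(J) = -481/126 (r(J) = -5 + (-15/(-14) - 2/(-18)) = -5 + (-15*(-1/14) - 2*(-1/18)) = -5 + (15/14 + ⅑) = -5 + 149/126 = -481/126)
((4 + t(4))*(-8))*(-11 + r(3)) = ((4 + 3)*(-8))*(-11 - 481/126) = (7*(-8))*(-1867/126) = -56*(-1867/126) = 7468/9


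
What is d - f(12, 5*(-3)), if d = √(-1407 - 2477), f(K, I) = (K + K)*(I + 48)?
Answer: -792 + 2*I*√971 ≈ -792.0 + 62.322*I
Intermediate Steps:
f(K, I) = 2*K*(48 + I) (f(K, I) = (2*K)*(48 + I) = 2*K*(48 + I))
d = 2*I*√971 (d = √(-3884) = 2*I*√971 ≈ 62.322*I)
d - f(12, 5*(-3)) = 2*I*√971 - 2*12*(48 + 5*(-3)) = 2*I*√971 - 2*12*(48 - 15) = 2*I*√971 - 2*12*33 = 2*I*√971 - 1*792 = 2*I*√971 - 792 = -792 + 2*I*√971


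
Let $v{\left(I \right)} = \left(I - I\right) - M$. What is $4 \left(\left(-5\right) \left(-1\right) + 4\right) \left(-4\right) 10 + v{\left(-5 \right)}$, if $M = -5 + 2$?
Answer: $-1437$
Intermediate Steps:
$M = -3$
$v{\left(I \right)} = 3$ ($v{\left(I \right)} = \left(I - I\right) - -3 = 0 + 3 = 3$)
$4 \left(\left(-5\right) \left(-1\right) + 4\right) \left(-4\right) 10 + v{\left(-5 \right)} = 4 \left(\left(-5\right) \left(-1\right) + 4\right) \left(-4\right) 10 + 3 = 4 \left(5 + 4\right) \left(-4\right) 10 + 3 = 4 \cdot 9 \left(-4\right) 10 + 3 = 36 \left(-4\right) 10 + 3 = \left(-144\right) 10 + 3 = -1440 + 3 = -1437$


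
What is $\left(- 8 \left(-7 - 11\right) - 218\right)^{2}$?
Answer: $5476$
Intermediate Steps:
$\left(- 8 \left(-7 - 11\right) - 218\right)^{2} = \left(\left(-8\right) \left(-18\right) - 218\right)^{2} = \left(144 - 218\right)^{2} = \left(-74\right)^{2} = 5476$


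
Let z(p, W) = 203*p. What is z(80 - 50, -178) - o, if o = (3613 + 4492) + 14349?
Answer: -16364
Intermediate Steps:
o = 22454 (o = 8105 + 14349 = 22454)
z(80 - 50, -178) - o = 203*(80 - 50) - 1*22454 = 203*30 - 22454 = 6090 - 22454 = -16364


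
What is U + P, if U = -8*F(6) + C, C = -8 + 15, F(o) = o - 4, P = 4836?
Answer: 4827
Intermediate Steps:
F(o) = -4 + o
C = 7
U = -9 (U = -8*(-4 + 6) + 7 = -8*2 + 7 = -16 + 7 = -9)
U + P = -9 + 4836 = 4827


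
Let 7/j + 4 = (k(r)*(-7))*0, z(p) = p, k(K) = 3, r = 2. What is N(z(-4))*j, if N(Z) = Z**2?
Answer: -28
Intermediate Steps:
j = -7/4 (j = 7/(-4 + (3*(-7))*0) = 7/(-4 - 21*0) = 7/(-4 + 0) = 7/(-4) = 7*(-1/4) = -7/4 ≈ -1.7500)
N(z(-4))*j = (-4)**2*(-7/4) = 16*(-7/4) = -28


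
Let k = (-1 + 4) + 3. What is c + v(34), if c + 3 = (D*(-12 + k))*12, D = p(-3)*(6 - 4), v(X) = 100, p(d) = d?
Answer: 529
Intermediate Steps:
k = 6 (k = 3 + 3 = 6)
D = -6 (D = -3*(6 - 4) = -3*2 = -6)
c = 429 (c = -3 - 6*(-12 + 6)*12 = -3 - 6*(-6)*12 = -3 + 36*12 = -3 + 432 = 429)
c + v(34) = 429 + 100 = 529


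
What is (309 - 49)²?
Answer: 67600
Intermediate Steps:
(309 - 49)² = 260² = 67600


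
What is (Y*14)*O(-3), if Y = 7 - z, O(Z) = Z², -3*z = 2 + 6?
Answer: 1218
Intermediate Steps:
z = -8/3 (z = -(2 + 6)/3 = -⅓*8 = -8/3 ≈ -2.6667)
Y = 29/3 (Y = 7 - 1*(-8/3) = 7 + 8/3 = 29/3 ≈ 9.6667)
(Y*14)*O(-3) = ((29/3)*14)*(-3)² = (406/3)*9 = 1218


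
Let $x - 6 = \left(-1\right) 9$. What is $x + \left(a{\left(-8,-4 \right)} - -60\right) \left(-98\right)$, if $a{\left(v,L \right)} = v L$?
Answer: $-9019$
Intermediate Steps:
$a{\left(v,L \right)} = L v$
$x = -3$ ($x = 6 - 9 = -3$)
$x + \left(a{\left(-8,-4 \right)} - -60\right) \left(-98\right) = -3 + \left(\left(-4\right) \left(-8\right) - -60\right) \left(-98\right) = -3 + \left(32 + 60\right) \left(-98\right) = -3 + 92 \left(-98\right) = -3 - 9016 = -9019$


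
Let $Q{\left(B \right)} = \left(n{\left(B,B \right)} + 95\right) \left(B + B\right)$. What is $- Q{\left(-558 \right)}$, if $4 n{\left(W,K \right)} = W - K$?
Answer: $106020$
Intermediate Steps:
$n{\left(W,K \right)} = - \frac{K}{4} + \frac{W}{4}$ ($n{\left(W,K \right)} = \frac{W - K}{4} = - \frac{K}{4} + \frac{W}{4}$)
$Q{\left(B \right)} = 190 B$ ($Q{\left(B \right)} = \left(\left(- \frac{B}{4} + \frac{B}{4}\right) + 95\right) \left(B + B\right) = \left(0 + 95\right) 2 B = 95 \cdot 2 B = 190 B$)
$- Q{\left(-558 \right)} = - 190 \left(-558\right) = \left(-1\right) \left(-106020\right) = 106020$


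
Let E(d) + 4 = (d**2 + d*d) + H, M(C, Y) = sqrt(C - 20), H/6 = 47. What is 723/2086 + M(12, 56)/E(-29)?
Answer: 723/2086 + I*sqrt(2)/980 ≈ 0.3466 + 0.0014431*I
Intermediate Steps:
H = 282 (H = 6*47 = 282)
M(C, Y) = sqrt(-20 + C)
E(d) = 278 + 2*d**2 (E(d) = -4 + ((d**2 + d*d) + 282) = -4 + ((d**2 + d**2) + 282) = -4 + (2*d**2 + 282) = -4 + (282 + 2*d**2) = 278 + 2*d**2)
723/2086 + M(12, 56)/E(-29) = 723/2086 + sqrt(-20 + 12)/(278 + 2*(-29)**2) = 723*(1/2086) + sqrt(-8)/(278 + 2*841) = 723/2086 + (2*I*sqrt(2))/(278 + 1682) = 723/2086 + (2*I*sqrt(2))/1960 = 723/2086 + (2*I*sqrt(2))*(1/1960) = 723/2086 + I*sqrt(2)/980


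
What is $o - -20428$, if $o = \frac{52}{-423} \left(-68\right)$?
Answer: $\frac{8644580}{423} \approx 20436.0$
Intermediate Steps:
$o = \frac{3536}{423}$ ($o = 52 \left(- \frac{1}{423}\right) \left(-68\right) = \left(- \frac{52}{423}\right) \left(-68\right) = \frac{3536}{423} \approx 8.3593$)
$o - -20428 = \frac{3536}{423} - -20428 = \frac{3536}{423} + 20428 = \frac{8644580}{423}$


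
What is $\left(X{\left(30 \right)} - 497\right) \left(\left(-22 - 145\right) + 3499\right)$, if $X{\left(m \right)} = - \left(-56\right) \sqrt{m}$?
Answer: $-1656004 + 186592 \sqrt{30} \approx -6.34 \cdot 10^{5}$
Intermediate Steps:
$X{\left(m \right)} = 56 \sqrt{m}$
$\left(X{\left(30 \right)} - 497\right) \left(\left(-22 - 145\right) + 3499\right) = \left(56 \sqrt{30} - 497\right) \left(\left(-22 - 145\right) + 3499\right) = \left(-497 + 56 \sqrt{30}\right) \left(\left(-22 - 145\right) + 3499\right) = \left(-497 + 56 \sqrt{30}\right) \left(-167 + 3499\right) = \left(-497 + 56 \sqrt{30}\right) 3332 = -1656004 + 186592 \sqrt{30}$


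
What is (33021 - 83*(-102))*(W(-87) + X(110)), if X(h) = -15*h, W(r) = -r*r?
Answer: -382468653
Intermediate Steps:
W(r) = -r**2
(33021 - 83*(-102))*(W(-87) + X(110)) = (33021 - 83*(-102))*(-1*(-87)**2 - 15*110) = (33021 + 8466)*(-1*7569 - 1650) = 41487*(-7569 - 1650) = 41487*(-9219) = -382468653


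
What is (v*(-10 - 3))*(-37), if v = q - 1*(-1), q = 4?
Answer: 2405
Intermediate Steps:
v = 5 (v = 4 - 1*(-1) = 4 + 1 = 5)
(v*(-10 - 3))*(-37) = (5*(-10 - 3))*(-37) = (5*(-13))*(-37) = -65*(-37) = 2405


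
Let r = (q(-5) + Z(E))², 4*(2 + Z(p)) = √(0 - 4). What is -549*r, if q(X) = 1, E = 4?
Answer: -1647/4 + 549*I ≈ -411.75 + 549.0*I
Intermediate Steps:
Z(p) = -2 + I/2 (Z(p) = -2 + √(0 - 4)/4 = -2 + √(-4)/4 = -2 + (2*I)/4 = -2 + I/2)
r = (-1 + I/2)² (r = (1 + (-2 + I/2))² = (-1 + I/2)² ≈ 0.75 - 1.0*I)
-549*r = -549*(¾ - I) = -1647/4 + 549*I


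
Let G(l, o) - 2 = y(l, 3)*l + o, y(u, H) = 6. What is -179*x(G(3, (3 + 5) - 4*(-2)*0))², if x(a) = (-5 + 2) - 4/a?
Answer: -86636/49 ≈ -1768.1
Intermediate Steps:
G(l, o) = 2 + o + 6*l (G(l, o) = 2 + (6*l + o) = 2 + (o + 6*l) = 2 + o + 6*l)
x(a) = -3 - 4/a
-179*x(G(3, (3 + 5) - 4*(-2)*0))² = -179*(-3 - 4/(2 + ((3 + 5) - 4*(-2)*0) + 6*3))² = -179*(-3 - 4/(2 + (8 + 8*0) + 18))² = -179*(-3 - 4/(2 + (8 + 0) + 18))² = -179*(-3 - 4/(2 + 8 + 18))² = -179*(-3 - 4/28)² = -179*(-3 - 4*1/28)² = -179*(-3 - ⅐)² = -179*(-22/7)² = -179*484/49 = -86636/49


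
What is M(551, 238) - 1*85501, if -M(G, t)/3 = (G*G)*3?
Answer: -2817910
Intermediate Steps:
M(G, t) = -9*G² (M(G, t) = -3*G*G*3 = -3*G²*3 = -9*G²)
M(551, 238) - 1*85501 = -9*551² - 1*85501 = -9*303601 - 85501 = -2732409 - 85501 = -2817910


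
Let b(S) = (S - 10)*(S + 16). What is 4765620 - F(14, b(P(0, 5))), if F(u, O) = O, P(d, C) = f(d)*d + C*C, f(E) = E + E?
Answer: 4765005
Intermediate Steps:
f(E) = 2*E
P(d, C) = C² + 2*d² (P(d, C) = (2*d)*d + C*C = 2*d² + C² = C² + 2*d²)
b(S) = (-10 + S)*(16 + S)
4765620 - F(14, b(P(0, 5))) = 4765620 - (-160 + (5² + 2*0²)² + 6*(5² + 2*0²)) = 4765620 - (-160 + (25 + 2*0)² + 6*(25 + 2*0)) = 4765620 - (-160 + (25 + 0)² + 6*(25 + 0)) = 4765620 - (-160 + 25² + 6*25) = 4765620 - (-160 + 625 + 150) = 4765620 - 1*615 = 4765620 - 615 = 4765005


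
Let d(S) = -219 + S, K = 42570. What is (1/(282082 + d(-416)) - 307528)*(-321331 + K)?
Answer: 24127554284094415/281447 ≈ 8.5727e+10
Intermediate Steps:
(1/(282082 + d(-416)) - 307528)*(-321331 + K) = (1/(282082 + (-219 - 416)) - 307528)*(-321331 + 42570) = (1/(282082 - 635) - 307528)*(-278761) = (1/281447 - 307528)*(-278761) = -86552833015/281447*(-278761) = 24127554284094415/281447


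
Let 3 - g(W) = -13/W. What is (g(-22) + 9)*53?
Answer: 13303/22 ≈ 604.68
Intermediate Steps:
g(W) = 3 + 13/W (g(W) = 3 - (-13)/W = 3 + 13/W)
(g(-22) + 9)*53 = ((3 + 13/(-22)) + 9)*53 = ((3 + 13*(-1/22)) + 9)*53 = ((3 - 13/22) + 9)*53 = (53/22 + 9)*53 = (251/22)*53 = 13303/22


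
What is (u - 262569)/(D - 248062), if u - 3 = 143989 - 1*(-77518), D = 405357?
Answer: -41059/157295 ≈ -0.26103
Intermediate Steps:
u = 221510 (u = 3 + (143989 - 1*(-77518)) = 3 + (143989 + 77518) = 3 + 221507 = 221510)
(u - 262569)/(D - 248062) = (221510 - 262569)/(405357 - 248062) = -41059/157295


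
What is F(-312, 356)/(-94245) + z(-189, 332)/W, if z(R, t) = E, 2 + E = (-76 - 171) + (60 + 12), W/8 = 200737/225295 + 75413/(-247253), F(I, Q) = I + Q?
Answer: -34416469239485301/911527967698480 ≈ -37.757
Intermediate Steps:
W = 261141229008/55704864635 (W = 8*(200737/225295 + 75413/(-247253)) = 8*(200737*(1/225295) + 75413*(-1/247253)) = 8*(200737/225295 - 75413/247253) = 8*(32642653626/55704864635) = 261141229008/55704864635 ≈ 4.6879)
E = -177 (E = -2 + ((-76 - 171) + (60 + 12)) = -2 + (-247 + 72) = -2 - 175 = -177)
z(R, t) = -177
F(-312, 356)/(-94245) + z(-189, 332)/W = (-312 + 356)/(-94245) - 177/261141229008/55704864635 = 44*(-1/94245) - 177*55704864635/261141229008 = -44/94245 - 3286587013465/87047076336 = -34416469239485301/911527967698480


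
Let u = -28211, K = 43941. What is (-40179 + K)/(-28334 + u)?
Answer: -3762/56545 ≈ -0.066531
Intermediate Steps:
(-40179 + K)/(-28334 + u) = (-40179 + 43941)/(-28334 - 28211) = 3762/(-56545) = 3762*(-1/56545) = -3762/56545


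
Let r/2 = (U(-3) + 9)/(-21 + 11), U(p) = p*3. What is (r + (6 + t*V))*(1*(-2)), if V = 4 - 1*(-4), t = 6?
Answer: -108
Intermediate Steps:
V = 8 (V = 4 + 4 = 8)
U(p) = 3*p
r = 0 (r = 2*((3*(-3) + 9)/(-21 + 11)) = 2*((-9 + 9)/(-10)) = 2*(0*(-1/10)) = 2*0 = 0)
(r + (6 + t*V))*(1*(-2)) = (0 + (6 + 6*8))*(1*(-2)) = (0 + (6 + 48))*(-2) = (0 + 54)*(-2) = 54*(-2) = -108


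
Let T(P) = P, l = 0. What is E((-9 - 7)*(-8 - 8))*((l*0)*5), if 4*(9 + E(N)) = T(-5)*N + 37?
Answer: 0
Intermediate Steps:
E(N) = ¼ - 5*N/4 (E(N) = -9 + (-5*N + 37)/4 = -9 + (37 - 5*N)/4 = -9 + (37/4 - 5*N/4) = ¼ - 5*N/4)
E((-9 - 7)*(-8 - 8))*((l*0)*5) = (¼ - 5*(-9 - 7)*(-8 - 8)/4)*((0*0)*5) = (¼ - (-20)*(-16))*(0*5) = (¼ - 5/4*256)*0 = (¼ - 320)*0 = -1279/4*0 = 0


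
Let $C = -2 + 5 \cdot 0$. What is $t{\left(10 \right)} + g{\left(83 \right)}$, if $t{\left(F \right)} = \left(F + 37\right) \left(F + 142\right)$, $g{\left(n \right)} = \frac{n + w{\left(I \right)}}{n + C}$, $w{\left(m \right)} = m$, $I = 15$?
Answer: $\frac{578762}{81} \approx 7145.2$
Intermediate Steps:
$C = -2$ ($C = -2 + 0 = -2$)
$g{\left(n \right)} = \frac{15 + n}{-2 + n}$ ($g{\left(n \right)} = \frac{n + 15}{n - 2} = \frac{15 + n}{-2 + n}$)
$t{\left(F \right)} = \left(37 + F\right) \left(142 + F\right)$
$t{\left(10 \right)} + g{\left(83 \right)} = \left(5254 + 10^{2} + 179 \cdot 10\right) + \frac{15 + 83}{-2 + 83} = \left(5254 + 100 + 1790\right) + \frac{1}{81} \cdot 98 = 7144 + \frac{1}{81} \cdot 98 = 7144 + \frac{98}{81} = \frac{578762}{81}$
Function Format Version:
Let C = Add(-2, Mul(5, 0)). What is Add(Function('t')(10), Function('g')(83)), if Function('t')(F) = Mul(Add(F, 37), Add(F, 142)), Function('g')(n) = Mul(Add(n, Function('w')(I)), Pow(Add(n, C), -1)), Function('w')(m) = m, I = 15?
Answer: Rational(578762, 81) ≈ 7145.2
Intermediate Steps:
C = -2 (C = Add(-2, 0) = -2)
Function('g')(n) = Mul(Pow(Add(-2, n), -1), Add(15, n)) (Function('g')(n) = Mul(Add(n, 15), Pow(Add(n, -2), -1)) = Mul(Add(15, n), Pow(Add(-2, n), -1)) = Mul(Pow(Add(-2, n), -1), Add(15, n)))
Function('t')(F) = Mul(Add(37, F), Add(142, F))
Add(Function('t')(10), Function('g')(83)) = Add(Add(5254, Pow(10, 2), Mul(179, 10)), Mul(Pow(Add(-2, 83), -1), Add(15, 83))) = Add(Add(5254, 100, 1790), Mul(Pow(81, -1), 98)) = Add(7144, Mul(Rational(1, 81), 98)) = Add(7144, Rational(98, 81)) = Rational(578762, 81)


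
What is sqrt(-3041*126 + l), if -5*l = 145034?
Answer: 8*I*sqrt(161005)/5 ≈ 642.01*I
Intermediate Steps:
l = -145034/5 (l = -1/5*145034 = -145034/5 ≈ -29007.)
sqrt(-3041*126 + l) = sqrt(-3041*126 - 145034/5) = sqrt(-383166 - 145034/5) = sqrt(-2060864/5) = 8*I*sqrt(161005)/5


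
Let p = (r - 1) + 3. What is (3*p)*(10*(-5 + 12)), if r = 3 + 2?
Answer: 1470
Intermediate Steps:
r = 5
p = 7 (p = (5 - 1) + 3 = 4 + 3 = 7)
(3*p)*(10*(-5 + 12)) = (3*7)*(10*(-5 + 12)) = 21*(10*7) = 21*70 = 1470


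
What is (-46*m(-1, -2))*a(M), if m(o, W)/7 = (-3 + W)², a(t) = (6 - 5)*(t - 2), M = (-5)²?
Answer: -185150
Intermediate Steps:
M = 25
a(t) = -2 + t (a(t) = 1*(-2 + t) = -2 + t)
m(o, W) = 7*(-3 + W)²
(-46*m(-1, -2))*a(M) = (-322*(-3 - 2)²)*(-2 + 25) = -322*(-5)²*23 = -322*25*23 = -46*175*23 = -8050*23 = -185150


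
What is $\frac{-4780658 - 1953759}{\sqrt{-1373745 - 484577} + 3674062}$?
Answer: $- \frac{12371332795927}{6749366719083} + \frac{6734417 i \sqrt{1858322}}{13498733438166} \approx -1.833 + 0.00068009 i$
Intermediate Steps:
$\frac{-4780658 - 1953759}{\sqrt{-1373745 - 484577} + 3674062} = - \frac{6734417}{\sqrt{-1858322} + 3674062} = - \frac{6734417}{i \sqrt{1858322} + 3674062} = - \frac{6734417}{3674062 + i \sqrt{1858322}}$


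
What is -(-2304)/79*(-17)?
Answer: -39168/79 ≈ -495.80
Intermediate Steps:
-(-2304)/79*(-17) = -128*(-18/79)*(-17) = (2304/79)*(-17) = -39168/79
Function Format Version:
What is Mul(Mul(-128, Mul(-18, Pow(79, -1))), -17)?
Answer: Rational(-39168, 79) ≈ -495.80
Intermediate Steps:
Mul(Mul(-128, Mul(-18, Pow(79, -1))), -17) = Mul(Mul(-128, Mul(-18, Rational(1, 79))), -17) = Mul(Mul(-128, Rational(-18, 79)), -17) = Mul(Rational(2304, 79), -17) = Rational(-39168, 79)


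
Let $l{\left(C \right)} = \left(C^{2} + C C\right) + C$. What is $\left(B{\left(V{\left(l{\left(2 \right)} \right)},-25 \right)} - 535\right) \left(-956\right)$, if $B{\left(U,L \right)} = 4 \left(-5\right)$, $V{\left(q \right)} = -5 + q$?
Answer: $530580$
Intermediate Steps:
$l{\left(C \right)} = C + 2 C^{2}$ ($l{\left(C \right)} = \left(C^{2} + C^{2}\right) + C = 2 C^{2} + C = C + 2 C^{2}$)
$B{\left(U,L \right)} = -20$
$\left(B{\left(V{\left(l{\left(2 \right)} \right)},-25 \right)} - 535\right) \left(-956\right) = \left(-20 - 535\right) \left(-956\right) = \left(-555\right) \left(-956\right) = 530580$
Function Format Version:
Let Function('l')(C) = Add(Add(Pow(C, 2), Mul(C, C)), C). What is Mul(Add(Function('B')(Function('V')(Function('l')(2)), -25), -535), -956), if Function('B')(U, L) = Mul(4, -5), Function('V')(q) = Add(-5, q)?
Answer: 530580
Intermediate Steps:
Function('l')(C) = Add(C, Mul(2, Pow(C, 2))) (Function('l')(C) = Add(Add(Pow(C, 2), Pow(C, 2)), C) = Add(Mul(2, Pow(C, 2)), C) = Add(C, Mul(2, Pow(C, 2))))
Function('B')(U, L) = -20
Mul(Add(Function('B')(Function('V')(Function('l')(2)), -25), -535), -956) = Mul(Add(-20, -535), -956) = Mul(-555, -956) = 530580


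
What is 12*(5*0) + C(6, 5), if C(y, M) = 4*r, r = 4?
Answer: 16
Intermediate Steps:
C(y, M) = 16 (C(y, M) = 4*4 = 16)
12*(5*0) + C(6, 5) = 12*(5*0) + 16 = 12*0 + 16 = 0 + 16 = 16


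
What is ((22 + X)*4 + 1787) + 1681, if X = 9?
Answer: 3592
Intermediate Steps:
((22 + X)*4 + 1787) + 1681 = ((22 + 9)*4 + 1787) + 1681 = (31*4 + 1787) + 1681 = (124 + 1787) + 1681 = 1911 + 1681 = 3592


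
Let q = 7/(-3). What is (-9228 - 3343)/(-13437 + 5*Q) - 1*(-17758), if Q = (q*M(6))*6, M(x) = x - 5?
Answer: 18451529/1039 ≈ 17759.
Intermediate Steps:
q = -7/3 (q = 7*(-⅓) = -7/3 ≈ -2.3333)
M(x) = -5 + x
Q = -14 (Q = -7*(-5 + 6)/3*6 = -7/3*1*6 = -7/3*6 = -14)
(-9228 - 3343)/(-13437 + 5*Q) - 1*(-17758) = (-9228 - 3343)/(-13437 + 5*(-14)) - 1*(-17758) = -12571/(-13437 - 70) + 17758 = -12571/(-13507) + 17758 = -12571*(-1/13507) + 17758 = 967/1039 + 17758 = 18451529/1039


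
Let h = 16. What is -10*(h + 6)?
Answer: -220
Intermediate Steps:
-10*(h + 6) = -10*(16 + 6) = -10*22 = -220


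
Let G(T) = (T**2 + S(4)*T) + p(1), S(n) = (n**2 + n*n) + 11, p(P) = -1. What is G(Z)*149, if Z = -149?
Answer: 2353157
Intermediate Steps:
S(n) = 11 + 2*n**2 (S(n) = (n**2 + n**2) + 11 = 2*n**2 + 11 = 11 + 2*n**2)
G(T) = -1 + T**2 + 43*T (G(T) = (T**2 + (11 + 2*4**2)*T) - 1 = (T**2 + (11 + 2*16)*T) - 1 = (T**2 + (11 + 32)*T) - 1 = (T**2 + 43*T) - 1 = -1 + T**2 + 43*T)
G(Z)*149 = (-1 + (-149)**2 + 43*(-149))*149 = (-1 + 22201 - 6407)*149 = 15793*149 = 2353157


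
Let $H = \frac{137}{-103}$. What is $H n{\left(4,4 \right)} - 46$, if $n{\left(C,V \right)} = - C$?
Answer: $- \frac{4190}{103} \approx -40.68$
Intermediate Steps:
$H = - \frac{137}{103}$ ($H = 137 \left(- \frac{1}{103}\right) = - \frac{137}{103} \approx -1.3301$)
$H n{\left(4,4 \right)} - 46 = - \frac{137 \left(\left(-1\right) 4\right)}{103} - 46 = \left(- \frac{137}{103}\right) \left(-4\right) - 46 = \frac{548}{103} - 46 = - \frac{4190}{103}$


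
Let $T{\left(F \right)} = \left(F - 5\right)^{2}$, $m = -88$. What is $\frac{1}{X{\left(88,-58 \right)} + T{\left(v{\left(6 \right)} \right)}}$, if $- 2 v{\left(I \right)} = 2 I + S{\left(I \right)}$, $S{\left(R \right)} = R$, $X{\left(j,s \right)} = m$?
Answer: $\frac{1}{108} \approx 0.0092593$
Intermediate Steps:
$X{\left(j,s \right)} = -88$
$v{\left(I \right)} = - \frac{3 I}{2}$ ($v{\left(I \right)} = - \frac{2 I + I}{2} = - \frac{3 I}{2}$)
$T{\left(F \right)} = \left(-5 + F\right)^{2}$
$\frac{1}{X{\left(88,-58 \right)} + T{\left(v{\left(6 \right)} \right)}} = \frac{1}{-88 + \left(-5 - 9\right)^{2}} = \frac{1}{-88 + \left(-14\right)^{2}} = \frac{1}{-88 + 196} = \frac{1}{108}$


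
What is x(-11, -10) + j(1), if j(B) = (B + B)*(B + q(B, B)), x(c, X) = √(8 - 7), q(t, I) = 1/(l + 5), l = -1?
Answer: 7/2 ≈ 3.5000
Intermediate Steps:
q(t, I) = ¼ (q(t, I) = 1/(-1 + 5) = 1/4 = ¼)
x(c, X) = 1 (x(c, X) = √1 = 1)
j(B) = 2*B*(¼ + B) (j(B) = (B + B)*(B + ¼) = (2*B)*(¼ + B) = 2*B*(¼ + B))
x(-11, -10) + j(1) = 1 + (½)*1*(1 + 4*1) = 1 + (½)*1*(1 + 4) = 1 + (½)*1*5 = 1 + 5/2 = 7/2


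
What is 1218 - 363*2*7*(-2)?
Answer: 11382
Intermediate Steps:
1218 - 363*2*7*(-2) = 1218 - 5082*(-2) = 1218 - 363*(-28) = 1218 + 10164 = 11382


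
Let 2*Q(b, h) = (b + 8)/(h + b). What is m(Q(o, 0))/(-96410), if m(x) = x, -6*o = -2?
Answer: -5/38564 ≈ -0.00012965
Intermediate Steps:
o = ⅓ (o = -⅙*(-2) = ⅓ ≈ 0.33333)
Q(b, h) = (8 + b)/(2*(b + h)) (Q(b, h) = ((b + 8)/(h + b))/2 = ((8 + b)/(b + h))/2 = (8 + b)/(2*(b + h)))
m(Q(o, 0))/(-96410) = ((4 + (½)*(⅓))/(⅓ + 0))/(-96410) = ((4 + ⅙)/(⅓))*(-1/96410) = (3*(25/6))*(-1/96410) = (25/2)*(-1/96410) = -5/38564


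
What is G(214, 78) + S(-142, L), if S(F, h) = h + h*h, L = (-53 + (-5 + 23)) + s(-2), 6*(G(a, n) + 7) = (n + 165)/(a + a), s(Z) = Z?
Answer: 1134281/856 ≈ 1325.1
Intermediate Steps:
G(a, n) = -7 + (165 + n)/(12*a) (G(a, n) = -7 + ((n + 165)/(a + a))/6 = -7 + ((165 + n)/((2*a)))/6 = -7 + ((165 + n)*(1/(2*a)))/6 = -7 + ((165 + n)/(2*a))/6 = -7 + (165 + n)/(12*a))
L = -37 (L = (-53 + (-5 + 23)) - 2 = (-53 + 18) - 2 = -35 - 2 = -37)
S(F, h) = h + h²
G(214, 78) + S(-142, L) = (1/12)*(165 + 78 - 84*214)/214 - 37*(1 - 37) = (1/12)*(1/214)*(165 + 78 - 17976) - 37*(-36) = (1/12)*(1/214)*(-17733) + 1332 = -5911/856 + 1332 = 1134281/856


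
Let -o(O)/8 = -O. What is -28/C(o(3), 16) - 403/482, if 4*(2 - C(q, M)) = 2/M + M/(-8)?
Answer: -463709/38078 ≈ -12.178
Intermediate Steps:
o(O) = 8*O (o(O) = -(-8)*O = 8*O)
C(q, M) = 2 - 1/(2*M) + M/32 (C(q, M) = 2 - (2/M + M/(-8))/4 = 2 - (2/M + M*(-⅛))/4 = 2 - (2/M - M/8)/4 = 2 + (-1/(2*M) + M/32) = 2 - 1/(2*M) + M/32)
-28/C(o(3), 16) - 403/482 = -28*512/(-16 + 16*(64 + 16)) - 403/482 = -28*512/(-16 + 16*80) - 403*1/482 = -28*512/(-16 + 1280) - 403/482 = -28/((1/32)*(1/16)*1264) - 403/482 = -28/79/32 - 403/482 = -28*32/79 - 403/482 = -896/79 - 403/482 = -463709/38078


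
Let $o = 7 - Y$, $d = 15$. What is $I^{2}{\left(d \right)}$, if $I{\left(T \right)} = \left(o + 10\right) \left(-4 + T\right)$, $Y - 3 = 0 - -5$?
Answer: $9801$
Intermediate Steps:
$Y = 8$ ($Y = 3 + \left(0 - -5\right) = 3 + \left(0 + 5\right) = 3 + 5 = 8$)
$o = -1$ ($o = 7 - 8 = -1$)
$I{\left(T \right)} = -36 + 9 T$ ($I{\left(T \right)} = \left(-1 + 10\right) \left(-4 + T\right) = 9 \left(-4 + T\right) = -36 + 9 T$)
$I^{2}{\left(d \right)} = \left(-36 + 9 \cdot 15\right)^{2} = \left(-36 + 135\right)^{2} = 99^{2} = 9801$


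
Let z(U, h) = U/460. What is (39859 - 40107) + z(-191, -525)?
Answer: -114271/460 ≈ -248.42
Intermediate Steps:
z(U, h) = U/460 (z(U, h) = U*(1/460) = U/460)
(39859 - 40107) + z(-191, -525) = (39859 - 40107) + (1/460)*(-191) = -248 - 191/460 = -114271/460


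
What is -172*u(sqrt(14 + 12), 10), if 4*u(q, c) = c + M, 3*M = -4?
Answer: -1118/3 ≈ -372.67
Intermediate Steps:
M = -4/3 (M = (1/3)*(-4) = -4/3 ≈ -1.3333)
u(q, c) = -1/3 + c/4 (u(q, c) = (c - 4/3)/4 = (-4/3 + c)/4 = -1/3 + c/4)
-172*u(sqrt(14 + 12), 10) = -172*(-1/3 + (1/4)*10) = -172*(-1/3 + 5/2) = -172*13/6 = -1118/3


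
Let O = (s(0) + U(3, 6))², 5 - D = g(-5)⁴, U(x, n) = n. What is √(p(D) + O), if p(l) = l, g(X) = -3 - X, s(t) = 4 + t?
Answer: √89 ≈ 9.4340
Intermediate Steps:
D = -11 (D = 5 - (-3 - 1*(-5))⁴ = 5 - (-3 + 5)⁴ = 5 - 1*2⁴ = 5 - 1*16 = 5 - 16 = -11)
O = 100 (O = ((4 + 0) + 6)² = (4 + 6)² = 10² = 100)
√(p(D) + O) = √(-11 + 100) = √89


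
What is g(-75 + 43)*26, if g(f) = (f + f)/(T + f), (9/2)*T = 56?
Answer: 936/11 ≈ 85.091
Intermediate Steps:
T = 112/9 (T = (2/9)*56 = 112/9 ≈ 12.444)
g(f) = 2*f/(112/9 + f) (g(f) = (f + f)/(112/9 + f) = (2*f)/(112/9 + f) = 2*f/(112/9 + f))
g(-75 + 43)*26 = (18*(-75 + 43)/(112 + 9*(-75 + 43)))*26 = (18*(-32)/(112 + 9*(-32)))*26 = (18*(-32)/(112 - 288))*26 = (18*(-32)/(-176))*26 = (18*(-32)*(-1/176))*26 = (36/11)*26 = 936/11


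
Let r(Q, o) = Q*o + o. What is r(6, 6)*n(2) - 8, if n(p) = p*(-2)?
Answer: -176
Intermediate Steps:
r(Q, o) = o + Q*o
n(p) = -2*p
r(6, 6)*n(2) - 8 = (6*(1 + 6))*(-2*2) - 8 = (6*7)*(-4) - 8 = 42*(-4) - 8 = -168 - 8 = -176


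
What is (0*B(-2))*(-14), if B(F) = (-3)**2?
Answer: 0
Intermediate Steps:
B(F) = 9
(0*B(-2))*(-14) = (0*9)*(-14) = 0*(-14) = 0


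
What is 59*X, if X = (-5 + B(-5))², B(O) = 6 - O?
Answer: 2124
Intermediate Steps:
X = 36 (X = (-5 + (6 - 1*(-5)))² = (-5 + (6 + 5))² = (-5 + 11)² = 6² = 36)
59*X = 59*36 = 2124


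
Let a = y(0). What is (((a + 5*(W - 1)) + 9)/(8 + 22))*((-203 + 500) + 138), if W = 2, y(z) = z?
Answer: 203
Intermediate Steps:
a = 0
(((a + 5*(W - 1)) + 9)/(8 + 22))*((-203 + 500) + 138) = (((0 + 5*(2 - 1)) + 9)/(8 + 22))*((-203 + 500) + 138) = (((0 + 5*1) + 9)/30)*(297 + 138) = (((0 + 5) + 9)*(1/30))*435 = ((5 + 9)*(1/30))*435 = (14*(1/30))*435 = (7/15)*435 = 203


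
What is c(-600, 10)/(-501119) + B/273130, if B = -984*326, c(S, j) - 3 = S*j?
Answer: -79556498343/68435316235 ≈ -1.1625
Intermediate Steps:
c(S, j) = 3 + S*j
B = -320784
c(-600, 10)/(-501119) + B/273130 = (3 - 600*10)/(-501119) - 320784/273130 = (3 - 6000)*(-1/501119) - 320784*1/273130 = -5997*(-1/501119) - 160392/136565 = 5997/501119 - 160392/136565 = -79556498343/68435316235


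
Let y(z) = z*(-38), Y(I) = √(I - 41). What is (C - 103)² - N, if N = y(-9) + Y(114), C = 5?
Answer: 9262 - √73 ≈ 9253.5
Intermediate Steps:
Y(I) = √(-41 + I)
y(z) = -38*z
N = 342 + √73 (N = -38*(-9) + √(-41 + 114) = 342 + √73 ≈ 350.54)
(C - 103)² - N = (5 - 103)² - (342 + √73) = (-98)² + (-342 - √73) = 9604 + (-342 - √73) = 9262 - √73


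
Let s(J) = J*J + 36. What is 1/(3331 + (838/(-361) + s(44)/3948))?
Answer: 356307/1186209484 ≈ 0.00030037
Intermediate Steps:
s(J) = 36 + J**2 (s(J) = J**2 + 36 = 36 + J**2)
1/(3331 + (838/(-361) + s(44)/3948)) = 1/(3331 + (838/(-361) + (36 + 44**2)/3948)) = 1/(3331 + (838*(-1/361) + (36 + 1936)*(1/3948))) = 1/(3331 + (-838/361 + 1972*(1/3948))) = 1/(3331 + (-838/361 + 493/987)) = 1/(3331 - 649133/356307) = 1/(1186209484/356307) = 356307/1186209484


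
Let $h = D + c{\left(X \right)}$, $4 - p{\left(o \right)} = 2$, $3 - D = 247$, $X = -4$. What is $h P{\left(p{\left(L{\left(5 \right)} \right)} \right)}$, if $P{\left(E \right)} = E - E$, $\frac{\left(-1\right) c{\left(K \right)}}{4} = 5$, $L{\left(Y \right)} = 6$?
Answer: $0$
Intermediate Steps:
$D = -244$ ($D = 3 - 247 = -244$)
$c{\left(K \right)} = -20$ ($c{\left(K \right)} = \left(-4\right) 5 = -20$)
$p{\left(o \right)} = 2$ ($p{\left(o \right)} = 4 - 2 = 2$)
$P{\left(E \right)} = 0$
$h = -264$ ($h = -244 - 20 = -264$)
$h P{\left(p{\left(L{\left(5 \right)} \right)} \right)} = \left(-264\right) 0 = 0$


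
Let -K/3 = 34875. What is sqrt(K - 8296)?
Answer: I*sqrt(112921) ≈ 336.04*I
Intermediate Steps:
K = -104625 (K = -3*34875 = -104625)
sqrt(K - 8296) = sqrt(-104625 - 8296) = sqrt(-112921) = I*sqrt(112921)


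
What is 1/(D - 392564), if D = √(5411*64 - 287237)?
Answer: -392564/154106435029 - 3*√6563/154106435029 ≈ -2.5489e-6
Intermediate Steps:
D = 3*√6563 (D = √(346304 - 287237) = √59067 = 3*√6563 ≈ 243.04)
1/(D - 392564) = 1/(3*√6563 - 392564) = 1/(-392564 + 3*√6563)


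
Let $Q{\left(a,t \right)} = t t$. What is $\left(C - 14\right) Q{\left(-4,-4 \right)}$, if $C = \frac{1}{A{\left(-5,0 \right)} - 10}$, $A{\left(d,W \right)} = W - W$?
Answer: $- \frac{1128}{5} \approx -225.6$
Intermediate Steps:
$Q{\left(a,t \right)} = t^{2}$
$A{\left(d,W \right)} = 0$
$C = - \frac{1}{10}$ ($C = \frac{1}{0 - 10} = \frac{1}{-10} = - \frac{1}{10} \approx -0.1$)
$\left(C - 14\right) Q{\left(-4,-4 \right)} = \left(- \frac{1}{10} - 14\right) \left(-4\right)^{2} = \left(- \frac{141}{10}\right) 16 = - \frac{1128}{5}$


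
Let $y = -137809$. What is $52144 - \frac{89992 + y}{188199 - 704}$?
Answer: $\frac{126971261}{2435} \approx 52144.0$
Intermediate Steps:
$52144 - \frac{89992 + y}{188199 - 704} = 52144 - \frac{89992 - 137809}{188199 - 704} = 52144 - - \frac{47817}{187495} = 52144 - \left(-47817\right) \frac{1}{187495} = 52144 - - \frac{621}{2435} = 52144 + \frac{621}{2435} = \frac{126971261}{2435}$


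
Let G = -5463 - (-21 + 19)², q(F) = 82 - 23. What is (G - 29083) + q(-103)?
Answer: -34491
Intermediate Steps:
q(F) = 59
G = -5467 (G = -5463 - 1*(-2)² = -5463 - 1*4 = -5463 - 4 = -5467)
(G - 29083) + q(-103) = (-5467 - 29083) + 59 = -34550 + 59 = -34491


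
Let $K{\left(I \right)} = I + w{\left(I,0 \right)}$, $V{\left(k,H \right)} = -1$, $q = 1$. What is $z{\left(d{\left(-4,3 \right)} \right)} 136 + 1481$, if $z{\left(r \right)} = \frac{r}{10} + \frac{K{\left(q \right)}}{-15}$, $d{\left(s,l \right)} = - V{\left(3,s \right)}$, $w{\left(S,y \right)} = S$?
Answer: $\frac{22147}{15} \approx 1476.5$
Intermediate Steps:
$K{\left(I \right)} = 2 I$ ($K{\left(I \right)} = I + I = 2 I$)
$d{\left(s,l \right)} = 1$ ($d{\left(s,l \right)} = \left(-1\right) \left(-1\right) = 1$)
$z{\left(r \right)} = - \frac{2}{15} + \frac{r}{10}$ ($z{\left(r \right)} = \frac{r}{10} + \frac{2 \cdot 1}{-15} = r \frac{1}{10} + 2 \left(- \frac{1}{15}\right) = \frac{r}{10} - \frac{2}{15} = - \frac{2}{15} + \frac{r}{10}$)
$z{\left(d{\left(-4,3 \right)} \right)} 136 + 1481 = \left(- \frac{2}{15} + \frac{1}{10} \cdot 1\right) 136 + 1481 = \left(- \frac{2}{15} + \frac{1}{10}\right) 136 + 1481 = \left(- \frac{1}{30}\right) 136 + 1481 = - \frac{68}{15} + 1481 = \frac{22147}{15}$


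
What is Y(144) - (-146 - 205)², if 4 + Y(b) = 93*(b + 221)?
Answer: -89260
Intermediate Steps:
Y(b) = 20549 + 93*b (Y(b) = -4 + 93*(b + 221) = -4 + 93*(221 + b) = -4 + (20553 + 93*b) = 20549 + 93*b)
Y(144) - (-146 - 205)² = (20549 + 93*144) - (-146 - 205)² = (20549 + 13392) - 1*(-351)² = 33941 - 1*123201 = 33941 - 123201 = -89260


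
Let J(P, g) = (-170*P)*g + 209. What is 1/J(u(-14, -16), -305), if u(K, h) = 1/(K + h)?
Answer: -3/4558 ≈ -0.00065818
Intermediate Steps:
J(P, g) = 209 - 170*P*g (J(P, g) = -170*P*g + 209 = 209 - 170*P*g)
1/J(u(-14, -16), -305) = 1/(209 - 170*(-305)/(-14 - 16)) = 1/(209 - 170*(-305)/(-30)) = 1/(209 - 170*(-1/30)*(-305)) = 1/(209 - 5185/3) = 1/(-4558/3) = -3/4558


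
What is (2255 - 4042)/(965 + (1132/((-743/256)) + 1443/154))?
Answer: -204472114/66861411 ≈ -3.0581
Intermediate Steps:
(2255 - 4042)/(965 + (1132/((-743/256)) + 1443/154)) = -1787/(965 + (1132/((-743*1/256)) + 1443*(1/154))) = -1787/(965 + (1132/(-743/256) + 1443/154)) = -1787/(965 + (1132*(-256/743) + 1443/154)) = -1787/(965 + (-289792/743 + 1443/154)) = -1787/(965 - 43555819/114422) = -1787/66861411/114422 = -1787*114422/66861411 = -204472114/66861411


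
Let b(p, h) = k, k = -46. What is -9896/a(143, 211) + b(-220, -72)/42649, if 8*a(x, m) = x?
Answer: -3376442610/6098807 ≈ -553.62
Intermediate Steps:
b(p, h) = -46
a(x, m) = x/8
-9896/a(143, 211) + b(-220, -72)/42649 = -9896/((⅛)*143) - 46/42649 = -9896/143/8 - 46*1/42649 = -9896*8/143 - 46/42649 = -79168/143 - 46/42649 = -3376442610/6098807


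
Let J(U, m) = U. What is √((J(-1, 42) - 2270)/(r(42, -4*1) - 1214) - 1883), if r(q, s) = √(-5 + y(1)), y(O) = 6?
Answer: 4*I*√172989569/1213 ≈ 43.372*I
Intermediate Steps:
r(q, s) = 1 (r(q, s) = √(-5 + 6) = √1 = 1)
√((J(-1, 42) - 2270)/(r(42, -4*1) - 1214) - 1883) = √((-1 - 2270)/(1 - 1214) - 1883) = √(-2271/(-1213) - 1883) = √(-2271*(-1/1213) - 1883) = √(2271/1213 - 1883) = √(-2281808/1213) = 4*I*√172989569/1213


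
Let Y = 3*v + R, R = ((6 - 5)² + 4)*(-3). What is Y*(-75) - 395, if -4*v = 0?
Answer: 730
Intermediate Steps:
v = 0 (v = -¼*0 = 0)
R = -15 (R = (1² + 4)*(-3) = (1 + 4)*(-3) = 5*(-3) = -15)
Y = -15 (Y = 3*0 - 15 = 0 - 15 = -15)
Y*(-75) - 395 = -15*(-75) - 395 = 1125 - 395 = 730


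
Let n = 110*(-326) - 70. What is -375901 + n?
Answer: -411831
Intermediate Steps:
n = -35930 (n = -35860 - 70 = -35930)
-375901 + n = -375901 - 35930 = -411831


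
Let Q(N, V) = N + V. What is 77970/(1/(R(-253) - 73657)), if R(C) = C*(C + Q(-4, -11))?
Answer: -456358410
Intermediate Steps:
R(C) = C*(-15 + C) (R(C) = C*(C + (-4 - 11)) = C*(C - 15) = C*(-15 + C))
77970/(1/(R(-253) - 73657)) = 77970/(1/(-253*(-15 - 253) - 73657)) = 77970/(1/(-253*(-268) - 73657)) = 77970/(1/(67804 - 73657)) = 77970/(1/(-5853)) = 77970/(-1/5853) = 77970*(-5853) = -456358410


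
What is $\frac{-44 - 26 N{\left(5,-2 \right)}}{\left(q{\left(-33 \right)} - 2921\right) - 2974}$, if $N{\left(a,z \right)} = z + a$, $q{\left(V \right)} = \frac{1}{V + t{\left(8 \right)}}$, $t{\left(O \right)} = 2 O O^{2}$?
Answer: $\frac{60451}{2920972} \approx 0.020696$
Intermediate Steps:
$t{\left(O \right)} = 2 O^{3}$
$q{\left(V \right)} = \frac{1}{1024 + V}$ ($q{\left(V \right)} = \frac{1}{V + 2 \cdot 8^{3}} = \frac{1}{V + 2 \cdot 512} = \frac{1}{V + 1024} = \frac{1}{1024 + V}$)
$N{\left(a,z \right)} = a + z$
$\frac{-44 - 26 N{\left(5,-2 \right)}}{\left(q{\left(-33 \right)} - 2921\right) - 2974} = \frac{-44 - 26 \left(5 - 2\right)}{\left(\frac{1}{1024 - 33} - 2921\right) - 2974} = \frac{-44 - 78}{\left(\frac{1}{991} - 2921\right) - 2974} = - \frac{122}{- \frac{2894710}{991} - 2974} = - \frac{122}{- \frac{5841944}{991}} = \left(-122\right) \left(- \frac{991}{5841944}\right) = \frac{60451}{2920972}$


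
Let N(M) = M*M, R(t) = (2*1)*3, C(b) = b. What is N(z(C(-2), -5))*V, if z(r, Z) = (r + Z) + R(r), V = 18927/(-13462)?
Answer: -18927/13462 ≈ -1.4060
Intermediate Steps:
V = -18927/13462 (V = 18927*(-1/13462) = -18927/13462 ≈ -1.4060)
R(t) = 6 (R(t) = 2*3 = 6)
z(r, Z) = 6 + Z + r (z(r, Z) = (r + Z) + 6 = (Z + r) + 6 = 6 + Z + r)
N(M) = M²
N(z(C(-2), -5))*V = (6 - 5 - 2)²*(-18927/13462) = (-1)²*(-18927/13462) = 1*(-18927/13462) = -18927/13462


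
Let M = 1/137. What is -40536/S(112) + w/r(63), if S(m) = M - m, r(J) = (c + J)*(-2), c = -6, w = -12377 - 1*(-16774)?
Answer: 565628077/1749102 ≈ 323.38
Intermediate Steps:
w = 4397 (w = -12377 + 16774 = 4397)
M = 1/137 ≈ 0.0072993
r(J) = 12 - 2*J (r(J) = (-6 + J)*(-2) = 12 - 2*J)
S(m) = 1/137 - m
-40536/S(112) + w/r(63) = -40536/(1/137 - 1*112) + 4397/(12 - 2*63) = -40536/(1/137 - 112) + 4397/(12 - 126) = -40536/(-15343/137) + 4397/(-114) = -40536*(-137/15343) + 4397*(-1/114) = 5553432/15343 - 4397/114 = 565628077/1749102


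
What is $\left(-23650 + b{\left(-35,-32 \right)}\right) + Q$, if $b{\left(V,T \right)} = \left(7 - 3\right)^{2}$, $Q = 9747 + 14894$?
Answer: $1007$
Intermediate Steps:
$Q = 24641$
$b{\left(V,T \right)} = 16$ ($b{\left(V,T \right)} = 4^{2} = 16$)
$\left(-23650 + b{\left(-35,-32 \right)}\right) + Q = \left(-23650 + 16\right) + 24641 = -23634 + 24641 = 1007$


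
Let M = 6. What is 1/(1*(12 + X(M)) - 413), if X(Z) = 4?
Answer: -1/397 ≈ -0.0025189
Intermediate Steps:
1/(1*(12 + X(M)) - 413) = 1/(1*(12 + 4) - 413) = 1/(1*16 - 413) = 1/(16 - 413) = 1/(-397) = -1/397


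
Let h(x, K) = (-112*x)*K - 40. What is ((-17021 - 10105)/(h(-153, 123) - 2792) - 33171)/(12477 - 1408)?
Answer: -11636922057/3883182304 ≈ -2.9967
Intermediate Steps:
h(x, K) = -40 - 112*K*x (h(x, K) = -112*K*x - 40 = -40 - 112*K*x)
((-17021 - 10105)/(h(-153, 123) - 2792) - 33171)/(12477 - 1408) = ((-17021 - 10105)/((-40 - 112*123*(-153)) - 2792) - 33171)/(12477 - 1408) = (-27126/((-40 + 2107728) - 2792) - 33171)/11069 = (-27126/(2107688 - 2792) - 33171)*(1/11069) = (-27126/2104896 - 33171)*(1/11069) = (-27126*1/2104896 - 33171)*(1/11069) = (-4521/350816 - 33171)*(1/11069) = -11636922057/350816*1/11069 = -11636922057/3883182304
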